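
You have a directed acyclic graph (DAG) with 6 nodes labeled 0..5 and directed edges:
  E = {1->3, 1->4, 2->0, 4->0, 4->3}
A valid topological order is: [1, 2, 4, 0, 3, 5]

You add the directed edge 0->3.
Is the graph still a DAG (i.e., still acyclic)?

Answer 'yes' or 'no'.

Given toposort: [1, 2, 4, 0, 3, 5]
Position of 0: index 3; position of 3: index 4
New edge 0->3: forward
Forward edge: respects the existing order. Still a DAG, same toposort still valid.
Still a DAG? yes

Answer: yes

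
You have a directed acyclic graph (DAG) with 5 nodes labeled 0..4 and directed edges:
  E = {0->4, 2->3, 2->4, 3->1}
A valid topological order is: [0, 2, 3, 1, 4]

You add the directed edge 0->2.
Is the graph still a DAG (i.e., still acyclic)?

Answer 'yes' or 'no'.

Given toposort: [0, 2, 3, 1, 4]
Position of 0: index 0; position of 2: index 1
New edge 0->2: forward
Forward edge: respects the existing order. Still a DAG, same toposort still valid.
Still a DAG? yes

Answer: yes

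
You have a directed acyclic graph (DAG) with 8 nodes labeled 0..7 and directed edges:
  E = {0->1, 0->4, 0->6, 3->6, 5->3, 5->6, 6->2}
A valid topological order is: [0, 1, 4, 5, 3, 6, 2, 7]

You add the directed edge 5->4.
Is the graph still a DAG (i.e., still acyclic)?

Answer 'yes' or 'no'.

Given toposort: [0, 1, 4, 5, 3, 6, 2, 7]
Position of 5: index 3; position of 4: index 2
New edge 5->4: backward (u after v in old order)
Backward edge: old toposort is now invalid. Check if this creates a cycle.
Does 4 already reach 5? Reachable from 4: [4]. NO -> still a DAG (reorder needed).
Still a DAG? yes

Answer: yes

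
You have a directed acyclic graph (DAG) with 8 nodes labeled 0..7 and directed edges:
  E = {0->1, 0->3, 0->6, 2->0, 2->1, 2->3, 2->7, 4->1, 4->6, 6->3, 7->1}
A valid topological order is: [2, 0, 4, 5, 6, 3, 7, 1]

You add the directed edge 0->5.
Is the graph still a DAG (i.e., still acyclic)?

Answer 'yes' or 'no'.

Given toposort: [2, 0, 4, 5, 6, 3, 7, 1]
Position of 0: index 1; position of 5: index 3
New edge 0->5: forward
Forward edge: respects the existing order. Still a DAG, same toposort still valid.
Still a DAG? yes

Answer: yes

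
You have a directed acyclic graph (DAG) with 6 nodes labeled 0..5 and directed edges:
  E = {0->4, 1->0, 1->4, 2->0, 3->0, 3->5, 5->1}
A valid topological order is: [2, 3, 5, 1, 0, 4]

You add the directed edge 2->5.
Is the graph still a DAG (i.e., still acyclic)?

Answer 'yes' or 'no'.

Answer: yes

Derivation:
Given toposort: [2, 3, 5, 1, 0, 4]
Position of 2: index 0; position of 5: index 2
New edge 2->5: forward
Forward edge: respects the existing order. Still a DAG, same toposort still valid.
Still a DAG? yes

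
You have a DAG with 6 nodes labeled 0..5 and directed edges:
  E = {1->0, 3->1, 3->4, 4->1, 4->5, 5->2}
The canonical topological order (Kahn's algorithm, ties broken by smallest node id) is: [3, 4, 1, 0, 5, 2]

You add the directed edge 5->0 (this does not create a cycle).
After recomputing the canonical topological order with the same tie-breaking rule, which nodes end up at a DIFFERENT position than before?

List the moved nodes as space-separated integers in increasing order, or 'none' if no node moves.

Answer: 0 5

Derivation:
Old toposort: [3, 4, 1, 0, 5, 2]
Added edge 5->0
Recompute Kahn (smallest-id tiebreak):
  initial in-degrees: [2, 2, 1, 0, 1, 1]
  ready (indeg=0): [3]
  pop 3: indeg[1]->1; indeg[4]->0 | ready=[4] | order so far=[3]
  pop 4: indeg[1]->0; indeg[5]->0 | ready=[1, 5] | order so far=[3, 4]
  pop 1: indeg[0]->1 | ready=[5] | order so far=[3, 4, 1]
  pop 5: indeg[0]->0; indeg[2]->0 | ready=[0, 2] | order so far=[3, 4, 1, 5]
  pop 0: no out-edges | ready=[2] | order so far=[3, 4, 1, 5, 0]
  pop 2: no out-edges | ready=[] | order so far=[3, 4, 1, 5, 0, 2]
New canonical toposort: [3, 4, 1, 5, 0, 2]
Compare positions:
  Node 0: index 3 -> 4 (moved)
  Node 1: index 2 -> 2 (same)
  Node 2: index 5 -> 5 (same)
  Node 3: index 0 -> 0 (same)
  Node 4: index 1 -> 1 (same)
  Node 5: index 4 -> 3 (moved)
Nodes that changed position: 0 5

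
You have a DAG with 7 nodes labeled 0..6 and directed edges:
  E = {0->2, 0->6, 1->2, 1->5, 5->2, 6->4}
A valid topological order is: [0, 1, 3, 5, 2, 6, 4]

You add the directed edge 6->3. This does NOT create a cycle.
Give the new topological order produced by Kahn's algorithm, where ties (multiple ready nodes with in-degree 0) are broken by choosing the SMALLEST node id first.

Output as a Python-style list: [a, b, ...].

Answer: [0, 1, 5, 2, 6, 3, 4]

Derivation:
Old toposort: [0, 1, 3, 5, 2, 6, 4]
Added edge: 6->3
Position of 6 (5) > position of 3 (2). Must reorder: 6 must now come before 3.
Run Kahn's algorithm (break ties by smallest node id):
  initial in-degrees: [0, 0, 3, 1, 1, 1, 1]
  ready (indeg=0): [0, 1]
  pop 0: indeg[2]->2; indeg[6]->0 | ready=[1, 6] | order so far=[0]
  pop 1: indeg[2]->1; indeg[5]->0 | ready=[5, 6] | order so far=[0, 1]
  pop 5: indeg[2]->0 | ready=[2, 6] | order so far=[0, 1, 5]
  pop 2: no out-edges | ready=[6] | order so far=[0, 1, 5, 2]
  pop 6: indeg[3]->0; indeg[4]->0 | ready=[3, 4] | order so far=[0, 1, 5, 2, 6]
  pop 3: no out-edges | ready=[4] | order so far=[0, 1, 5, 2, 6, 3]
  pop 4: no out-edges | ready=[] | order so far=[0, 1, 5, 2, 6, 3, 4]
  Result: [0, 1, 5, 2, 6, 3, 4]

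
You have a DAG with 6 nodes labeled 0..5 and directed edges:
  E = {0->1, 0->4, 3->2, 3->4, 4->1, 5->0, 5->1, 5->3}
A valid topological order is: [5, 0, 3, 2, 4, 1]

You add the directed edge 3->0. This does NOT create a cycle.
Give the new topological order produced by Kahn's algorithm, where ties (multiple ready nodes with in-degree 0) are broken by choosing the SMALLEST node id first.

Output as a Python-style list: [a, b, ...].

Answer: [5, 3, 0, 2, 4, 1]

Derivation:
Old toposort: [5, 0, 3, 2, 4, 1]
Added edge: 3->0
Position of 3 (2) > position of 0 (1). Must reorder: 3 must now come before 0.
Run Kahn's algorithm (break ties by smallest node id):
  initial in-degrees: [2, 3, 1, 1, 2, 0]
  ready (indeg=0): [5]
  pop 5: indeg[0]->1; indeg[1]->2; indeg[3]->0 | ready=[3] | order so far=[5]
  pop 3: indeg[0]->0; indeg[2]->0; indeg[4]->1 | ready=[0, 2] | order so far=[5, 3]
  pop 0: indeg[1]->1; indeg[4]->0 | ready=[2, 4] | order so far=[5, 3, 0]
  pop 2: no out-edges | ready=[4] | order so far=[5, 3, 0, 2]
  pop 4: indeg[1]->0 | ready=[1] | order so far=[5, 3, 0, 2, 4]
  pop 1: no out-edges | ready=[] | order so far=[5, 3, 0, 2, 4, 1]
  Result: [5, 3, 0, 2, 4, 1]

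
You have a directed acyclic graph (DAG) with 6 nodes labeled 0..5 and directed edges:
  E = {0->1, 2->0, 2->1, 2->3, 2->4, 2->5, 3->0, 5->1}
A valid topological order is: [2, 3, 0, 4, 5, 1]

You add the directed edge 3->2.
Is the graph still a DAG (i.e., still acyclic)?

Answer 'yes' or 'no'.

Given toposort: [2, 3, 0, 4, 5, 1]
Position of 3: index 1; position of 2: index 0
New edge 3->2: backward (u after v in old order)
Backward edge: old toposort is now invalid. Check if this creates a cycle.
Does 2 already reach 3? Reachable from 2: [0, 1, 2, 3, 4, 5]. YES -> cycle!
Still a DAG? no

Answer: no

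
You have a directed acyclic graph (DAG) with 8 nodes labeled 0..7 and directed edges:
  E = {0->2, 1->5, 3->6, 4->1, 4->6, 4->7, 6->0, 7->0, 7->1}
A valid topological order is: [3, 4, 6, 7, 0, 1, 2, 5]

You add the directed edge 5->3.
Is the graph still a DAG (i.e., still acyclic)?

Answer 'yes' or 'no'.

Answer: yes

Derivation:
Given toposort: [3, 4, 6, 7, 0, 1, 2, 5]
Position of 5: index 7; position of 3: index 0
New edge 5->3: backward (u after v in old order)
Backward edge: old toposort is now invalid. Check if this creates a cycle.
Does 3 already reach 5? Reachable from 3: [0, 2, 3, 6]. NO -> still a DAG (reorder needed).
Still a DAG? yes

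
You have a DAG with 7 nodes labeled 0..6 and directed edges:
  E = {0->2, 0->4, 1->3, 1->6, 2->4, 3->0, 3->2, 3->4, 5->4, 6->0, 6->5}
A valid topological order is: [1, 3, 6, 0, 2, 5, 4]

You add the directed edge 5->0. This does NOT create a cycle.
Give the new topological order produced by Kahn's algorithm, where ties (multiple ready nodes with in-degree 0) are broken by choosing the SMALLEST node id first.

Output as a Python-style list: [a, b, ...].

Answer: [1, 3, 6, 5, 0, 2, 4]

Derivation:
Old toposort: [1, 3, 6, 0, 2, 5, 4]
Added edge: 5->0
Position of 5 (5) > position of 0 (3). Must reorder: 5 must now come before 0.
Run Kahn's algorithm (break ties by smallest node id):
  initial in-degrees: [3, 0, 2, 1, 4, 1, 1]
  ready (indeg=0): [1]
  pop 1: indeg[3]->0; indeg[6]->0 | ready=[3, 6] | order so far=[1]
  pop 3: indeg[0]->2; indeg[2]->1; indeg[4]->3 | ready=[6] | order so far=[1, 3]
  pop 6: indeg[0]->1; indeg[5]->0 | ready=[5] | order so far=[1, 3, 6]
  pop 5: indeg[0]->0; indeg[4]->2 | ready=[0] | order so far=[1, 3, 6, 5]
  pop 0: indeg[2]->0; indeg[4]->1 | ready=[2] | order so far=[1, 3, 6, 5, 0]
  pop 2: indeg[4]->0 | ready=[4] | order so far=[1, 3, 6, 5, 0, 2]
  pop 4: no out-edges | ready=[] | order so far=[1, 3, 6, 5, 0, 2, 4]
  Result: [1, 3, 6, 5, 0, 2, 4]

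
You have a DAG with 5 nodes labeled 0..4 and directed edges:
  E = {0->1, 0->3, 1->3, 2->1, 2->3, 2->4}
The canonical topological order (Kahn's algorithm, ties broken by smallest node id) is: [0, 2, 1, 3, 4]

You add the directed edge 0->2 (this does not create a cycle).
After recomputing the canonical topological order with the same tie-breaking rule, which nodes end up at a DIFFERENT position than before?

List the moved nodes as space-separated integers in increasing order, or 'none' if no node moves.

Old toposort: [0, 2, 1, 3, 4]
Added edge 0->2
Recompute Kahn (smallest-id tiebreak):
  initial in-degrees: [0, 2, 1, 3, 1]
  ready (indeg=0): [0]
  pop 0: indeg[1]->1; indeg[2]->0; indeg[3]->2 | ready=[2] | order so far=[0]
  pop 2: indeg[1]->0; indeg[3]->1; indeg[4]->0 | ready=[1, 4] | order so far=[0, 2]
  pop 1: indeg[3]->0 | ready=[3, 4] | order so far=[0, 2, 1]
  pop 3: no out-edges | ready=[4] | order so far=[0, 2, 1, 3]
  pop 4: no out-edges | ready=[] | order so far=[0, 2, 1, 3, 4]
New canonical toposort: [0, 2, 1, 3, 4]
Compare positions:
  Node 0: index 0 -> 0 (same)
  Node 1: index 2 -> 2 (same)
  Node 2: index 1 -> 1 (same)
  Node 3: index 3 -> 3 (same)
  Node 4: index 4 -> 4 (same)
Nodes that changed position: none

Answer: none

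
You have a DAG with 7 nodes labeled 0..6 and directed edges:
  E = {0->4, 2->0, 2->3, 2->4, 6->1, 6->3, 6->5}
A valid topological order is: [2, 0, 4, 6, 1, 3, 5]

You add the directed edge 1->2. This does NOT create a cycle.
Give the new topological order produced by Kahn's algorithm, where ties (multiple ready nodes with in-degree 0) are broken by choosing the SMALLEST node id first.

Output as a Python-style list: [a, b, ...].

Answer: [6, 1, 2, 0, 3, 4, 5]

Derivation:
Old toposort: [2, 0, 4, 6, 1, 3, 5]
Added edge: 1->2
Position of 1 (4) > position of 2 (0). Must reorder: 1 must now come before 2.
Run Kahn's algorithm (break ties by smallest node id):
  initial in-degrees: [1, 1, 1, 2, 2, 1, 0]
  ready (indeg=0): [6]
  pop 6: indeg[1]->0; indeg[3]->1; indeg[5]->0 | ready=[1, 5] | order so far=[6]
  pop 1: indeg[2]->0 | ready=[2, 5] | order so far=[6, 1]
  pop 2: indeg[0]->0; indeg[3]->0; indeg[4]->1 | ready=[0, 3, 5] | order so far=[6, 1, 2]
  pop 0: indeg[4]->0 | ready=[3, 4, 5] | order so far=[6, 1, 2, 0]
  pop 3: no out-edges | ready=[4, 5] | order so far=[6, 1, 2, 0, 3]
  pop 4: no out-edges | ready=[5] | order so far=[6, 1, 2, 0, 3, 4]
  pop 5: no out-edges | ready=[] | order so far=[6, 1, 2, 0, 3, 4, 5]
  Result: [6, 1, 2, 0, 3, 4, 5]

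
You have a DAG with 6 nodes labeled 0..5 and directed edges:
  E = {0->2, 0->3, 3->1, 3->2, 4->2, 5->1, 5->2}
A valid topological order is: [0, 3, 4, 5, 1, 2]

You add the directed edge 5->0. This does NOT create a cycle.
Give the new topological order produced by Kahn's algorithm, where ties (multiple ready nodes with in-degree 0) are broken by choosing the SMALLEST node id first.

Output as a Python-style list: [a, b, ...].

Old toposort: [0, 3, 4, 5, 1, 2]
Added edge: 5->0
Position of 5 (3) > position of 0 (0). Must reorder: 5 must now come before 0.
Run Kahn's algorithm (break ties by smallest node id):
  initial in-degrees: [1, 2, 4, 1, 0, 0]
  ready (indeg=0): [4, 5]
  pop 4: indeg[2]->3 | ready=[5] | order so far=[4]
  pop 5: indeg[0]->0; indeg[1]->1; indeg[2]->2 | ready=[0] | order so far=[4, 5]
  pop 0: indeg[2]->1; indeg[3]->0 | ready=[3] | order so far=[4, 5, 0]
  pop 3: indeg[1]->0; indeg[2]->0 | ready=[1, 2] | order so far=[4, 5, 0, 3]
  pop 1: no out-edges | ready=[2] | order so far=[4, 5, 0, 3, 1]
  pop 2: no out-edges | ready=[] | order so far=[4, 5, 0, 3, 1, 2]
  Result: [4, 5, 0, 3, 1, 2]

Answer: [4, 5, 0, 3, 1, 2]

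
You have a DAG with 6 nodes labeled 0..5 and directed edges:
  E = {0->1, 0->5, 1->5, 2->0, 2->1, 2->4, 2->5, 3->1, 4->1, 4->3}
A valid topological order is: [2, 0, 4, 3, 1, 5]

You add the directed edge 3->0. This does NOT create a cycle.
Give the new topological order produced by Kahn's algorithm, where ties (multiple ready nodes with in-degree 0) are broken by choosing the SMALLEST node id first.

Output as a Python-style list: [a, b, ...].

Answer: [2, 4, 3, 0, 1, 5]

Derivation:
Old toposort: [2, 0, 4, 3, 1, 5]
Added edge: 3->0
Position of 3 (3) > position of 0 (1). Must reorder: 3 must now come before 0.
Run Kahn's algorithm (break ties by smallest node id):
  initial in-degrees: [2, 4, 0, 1, 1, 3]
  ready (indeg=0): [2]
  pop 2: indeg[0]->1; indeg[1]->3; indeg[4]->0; indeg[5]->2 | ready=[4] | order so far=[2]
  pop 4: indeg[1]->2; indeg[3]->0 | ready=[3] | order so far=[2, 4]
  pop 3: indeg[0]->0; indeg[1]->1 | ready=[0] | order so far=[2, 4, 3]
  pop 0: indeg[1]->0; indeg[5]->1 | ready=[1] | order so far=[2, 4, 3, 0]
  pop 1: indeg[5]->0 | ready=[5] | order so far=[2, 4, 3, 0, 1]
  pop 5: no out-edges | ready=[] | order so far=[2, 4, 3, 0, 1, 5]
  Result: [2, 4, 3, 0, 1, 5]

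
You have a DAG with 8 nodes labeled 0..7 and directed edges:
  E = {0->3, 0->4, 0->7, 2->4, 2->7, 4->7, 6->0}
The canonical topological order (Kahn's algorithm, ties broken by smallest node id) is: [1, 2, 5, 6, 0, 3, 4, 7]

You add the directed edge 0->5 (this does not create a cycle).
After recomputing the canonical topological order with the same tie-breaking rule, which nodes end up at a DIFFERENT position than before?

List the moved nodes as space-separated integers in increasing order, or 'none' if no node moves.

Old toposort: [1, 2, 5, 6, 0, 3, 4, 7]
Added edge 0->5
Recompute Kahn (smallest-id tiebreak):
  initial in-degrees: [1, 0, 0, 1, 2, 1, 0, 3]
  ready (indeg=0): [1, 2, 6]
  pop 1: no out-edges | ready=[2, 6] | order so far=[1]
  pop 2: indeg[4]->1; indeg[7]->2 | ready=[6] | order so far=[1, 2]
  pop 6: indeg[0]->0 | ready=[0] | order so far=[1, 2, 6]
  pop 0: indeg[3]->0; indeg[4]->0; indeg[5]->0; indeg[7]->1 | ready=[3, 4, 5] | order so far=[1, 2, 6, 0]
  pop 3: no out-edges | ready=[4, 5] | order so far=[1, 2, 6, 0, 3]
  pop 4: indeg[7]->0 | ready=[5, 7] | order so far=[1, 2, 6, 0, 3, 4]
  pop 5: no out-edges | ready=[7] | order so far=[1, 2, 6, 0, 3, 4, 5]
  pop 7: no out-edges | ready=[] | order so far=[1, 2, 6, 0, 3, 4, 5, 7]
New canonical toposort: [1, 2, 6, 0, 3, 4, 5, 7]
Compare positions:
  Node 0: index 4 -> 3 (moved)
  Node 1: index 0 -> 0 (same)
  Node 2: index 1 -> 1 (same)
  Node 3: index 5 -> 4 (moved)
  Node 4: index 6 -> 5 (moved)
  Node 5: index 2 -> 6 (moved)
  Node 6: index 3 -> 2 (moved)
  Node 7: index 7 -> 7 (same)
Nodes that changed position: 0 3 4 5 6

Answer: 0 3 4 5 6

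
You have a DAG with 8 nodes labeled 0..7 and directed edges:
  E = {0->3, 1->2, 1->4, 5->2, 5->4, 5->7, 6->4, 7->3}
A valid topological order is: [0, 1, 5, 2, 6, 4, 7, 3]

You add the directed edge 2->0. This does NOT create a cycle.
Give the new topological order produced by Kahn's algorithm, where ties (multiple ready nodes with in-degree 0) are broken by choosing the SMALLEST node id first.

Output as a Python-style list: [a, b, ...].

Old toposort: [0, 1, 5, 2, 6, 4, 7, 3]
Added edge: 2->0
Position of 2 (3) > position of 0 (0). Must reorder: 2 must now come before 0.
Run Kahn's algorithm (break ties by smallest node id):
  initial in-degrees: [1, 0, 2, 2, 3, 0, 0, 1]
  ready (indeg=0): [1, 5, 6]
  pop 1: indeg[2]->1; indeg[4]->2 | ready=[5, 6] | order so far=[1]
  pop 5: indeg[2]->0; indeg[4]->1; indeg[7]->0 | ready=[2, 6, 7] | order so far=[1, 5]
  pop 2: indeg[0]->0 | ready=[0, 6, 7] | order so far=[1, 5, 2]
  pop 0: indeg[3]->1 | ready=[6, 7] | order so far=[1, 5, 2, 0]
  pop 6: indeg[4]->0 | ready=[4, 7] | order so far=[1, 5, 2, 0, 6]
  pop 4: no out-edges | ready=[7] | order so far=[1, 5, 2, 0, 6, 4]
  pop 7: indeg[3]->0 | ready=[3] | order so far=[1, 5, 2, 0, 6, 4, 7]
  pop 3: no out-edges | ready=[] | order so far=[1, 5, 2, 0, 6, 4, 7, 3]
  Result: [1, 5, 2, 0, 6, 4, 7, 3]

Answer: [1, 5, 2, 0, 6, 4, 7, 3]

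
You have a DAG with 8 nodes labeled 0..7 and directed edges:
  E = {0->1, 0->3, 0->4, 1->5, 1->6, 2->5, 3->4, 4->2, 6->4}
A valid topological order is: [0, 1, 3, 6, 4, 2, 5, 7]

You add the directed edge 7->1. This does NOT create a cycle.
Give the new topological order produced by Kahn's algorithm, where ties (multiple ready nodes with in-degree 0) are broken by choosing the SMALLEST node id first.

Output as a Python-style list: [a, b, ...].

Old toposort: [0, 1, 3, 6, 4, 2, 5, 7]
Added edge: 7->1
Position of 7 (7) > position of 1 (1). Must reorder: 7 must now come before 1.
Run Kahn's algorithm (break ties by smallest node id):
  initial in-degrees: [0, 2, 1, 1, 3, 2, 1, 0]
  ready (indeg=0): [0, 7]
  pop 0: indeg[1]->1; indeg[3]->0; indeg[4]->2 | ready=[3, 7] | order so far=[0]
  pop 3: indeg[4]->1 | ready=[7] | order so far=[0, 3]
  pop 7: indeg[1]->0 | ready=[1] | order so far=[0, 3, 7]
  pop 1: indeg[5]->1; indeg[6]->0 | ready=[6] | order so far=[0, 3, 7, 1]
  pop 6: indeg[4]->0 | ready=[4] | order so far=[0, 3, 7, 1, 6]
  pop 4: indeg[2]->0 | ready=[2] | order so far=[0, 3, 7, 1, 6, 4]
  pop 2: indeg[5]->0 | ready=[5] | order so far=[0, 3, 7, 1, 6, 4, 2]
  pop 5: no out-edges | ready=[] | order so far=[0, 3, 7, 1, 6, 4, 2, 5]
  Result: [0, 3, 7, 1, 6, 4, 2, 5]

Answer: [0, 3, 7, 1, 6, 4, 2, 5]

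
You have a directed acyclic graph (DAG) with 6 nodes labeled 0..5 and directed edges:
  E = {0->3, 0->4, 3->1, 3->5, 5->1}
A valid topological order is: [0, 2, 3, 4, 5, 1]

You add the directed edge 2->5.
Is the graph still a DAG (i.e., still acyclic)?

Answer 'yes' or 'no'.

Given toposort: [0, 2, 3, 4, 5, 1]
Position of 2: index 1; position of 5: index 4
New edge 2->5: forward
Forward edge: respects the existing order. Still a DAG, same toposort still valid.
Still a DAG? yes

Answer: yes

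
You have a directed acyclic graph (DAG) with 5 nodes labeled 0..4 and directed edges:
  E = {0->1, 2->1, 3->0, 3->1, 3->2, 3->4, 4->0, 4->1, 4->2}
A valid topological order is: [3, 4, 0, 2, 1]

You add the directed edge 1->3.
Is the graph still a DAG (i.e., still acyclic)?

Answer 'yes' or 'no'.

Answer: no

Derivation:
Given toposort: [3, 4, 0, 2, 1]
Position of 1: index 4; position of 3: index 0
New edge 1->3: backward (u after v in old order)
Backward edge: old toposort is now invalid. Check if this creates a cycle.
Does 3 already reach 1? Reachable from 3: [0, 1, 2, 3, 4]. YES -> cycle!
Still a DAG? no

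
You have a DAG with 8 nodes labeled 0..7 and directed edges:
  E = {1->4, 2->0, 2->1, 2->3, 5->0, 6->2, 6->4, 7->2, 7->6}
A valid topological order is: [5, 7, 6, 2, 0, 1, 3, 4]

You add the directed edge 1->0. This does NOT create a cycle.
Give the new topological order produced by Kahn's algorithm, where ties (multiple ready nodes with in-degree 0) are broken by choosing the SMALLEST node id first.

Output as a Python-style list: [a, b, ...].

Answer: [5, 7, 6, 2, 1, 0, 3, 4]

Derivation:
Old toposort: [5, 7, 6, 2, 0, 1, 3, 4]
Added edge: 1->0
Position of 1 (5) > position of 0 (4). Must reorder: 1 must now come before 0.
Run Kahn's algorithm (break ties by smallest node id):
  initial in-degrees: [3, 1, 2, 1, 2, 0, 1, 0]
  ready (indeg=0): [5, 7]
  pop 5: indeg[0]->2 | ready=[7] | order so far=[5]
  pop 7: indeg[2]->1; indeg[6]->0 | ready=[6] | order so far=[5, 7]
  pop 6: indeg[2]->0; indeg[4]->1 | ready=[2] | order so far=[5, 7, 6]
  pop 2: indeg[0]->1; indeg[1]->0; indeg[3]->0 | ready=[1, 3] | order so far=[5, 7, 6, 2]
  pop 1: indeg[0]->0; indeg[4]->0 | ready=[0, 3, 4] | order so far=[5, 7, 6, 2, 1]
  pop 0: no out-edges | ready=[3, 4] | order so far=[5, 7, 6, 2, 1, 0]
  pop 3: no out-edges | ready=[4] | order so far=[5, 7, 6, 2, 1, 0, 3]
  pop 4: no out-edges | ready=[] | order so far=[5, 7, 6, 2, 1, 0, 3, 4]
  Result: [5, 7, 6, 2, 1, 0, 3, 4]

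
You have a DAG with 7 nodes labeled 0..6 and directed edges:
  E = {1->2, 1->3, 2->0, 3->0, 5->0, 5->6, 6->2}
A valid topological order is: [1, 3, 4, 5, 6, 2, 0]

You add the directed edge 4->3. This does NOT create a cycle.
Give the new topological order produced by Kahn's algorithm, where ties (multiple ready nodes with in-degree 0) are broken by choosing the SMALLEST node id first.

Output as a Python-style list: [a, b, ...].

Answer: [1, 4, 3, 5, 6, 2, 0]

Derivation:
Old toposort: [1, 3, 4, 5, 6, 2, 0]
Added edge: 4->3
Position of 4 (2) > position of 3 (1). Must reorder: 4 must now come before 3.
Run Kahn's algorithm (break ties by smallest node id):
  initial in-degrees: [3, 0, 2, 2, 0, 0, 1]
  ready (indeg=0): [1, 4, 5]
  pop 1: indeg[2]->1; indeg[3]->1 | ready=[4, 5] | order so far=[1]
  pop 4: indeg[3]->0 | ready=[3, 5] | order so far=[1, 4]
  pop 3: indeg[0]->2 | ready=[5] | order so far=[1, 4, 3]
  pop 5: indeg[0]->1; indeg[6]->0 | ready=[6] | order so far=[1, 4, 3, 5]
  pop 6: indeg[2]->0 | ready=[2] | order so far=[1, 4, 3, 5, 6]
  pop 2: indeg[0]->0 | ready=[0] | order so far=[1, 4, 3, 5, 6, 2]
  pop 0: no out-edges | ready=[] | order so far=[1, 4, 3, 5, 6, 2, 0]
  Result: [1, 4, 3, 5, 6, 2, 0]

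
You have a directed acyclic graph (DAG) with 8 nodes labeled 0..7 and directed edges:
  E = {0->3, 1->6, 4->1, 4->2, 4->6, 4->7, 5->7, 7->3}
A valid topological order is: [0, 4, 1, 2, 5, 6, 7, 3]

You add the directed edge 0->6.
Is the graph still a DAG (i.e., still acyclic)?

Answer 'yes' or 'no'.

Given toposort: [0, 4, 1, 2, 5, 6, 7, 3]
Position of 0: index 0; position of 6: index 5
New edge 0->6: forward
Forward edge: respects the existing order. Still a DAG, same toposort still valid.
Still a DAG? yes

Answer: yes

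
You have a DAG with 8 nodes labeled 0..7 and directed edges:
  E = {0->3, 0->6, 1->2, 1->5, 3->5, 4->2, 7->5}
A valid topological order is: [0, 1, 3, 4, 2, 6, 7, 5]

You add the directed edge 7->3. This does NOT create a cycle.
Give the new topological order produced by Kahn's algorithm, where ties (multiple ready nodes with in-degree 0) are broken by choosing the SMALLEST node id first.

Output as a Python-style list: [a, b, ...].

Answer: [0, 1, 4, 2, 6, 7, 3, 5]

Derivation:
Old toposort: [0, 1, 3, 4, 2, 6, 7, 5]
Added edge: 7->3
Position of 7 (6) > position of 3 (2). Must reorder: 7 must now come before 3.
Run Kahn's algorithm (break ties by smallest node id):
  initial in-degrees: [0, 0, 2, 2, 0, 3, 1, 0]
  ready (indeg=0): [0, 1, 4, 7]
  pop 0: indeg[3]->1; indeg[6]->0 | ready=[1, 4, 6, 7] | order so far=[0]
  pop 1: indeg[2]->1; indeg[5]->2 | ready=[4, 6, 7] | order so far=[0, 1]
  pop 4: indeg[2]->0 | ready=[2, 6, 7] | order so far=[0, 1, 4]
  pop 2: no out-edges | ready=[6, 7] | order so far=[0, 1, 4, 2]
  pop 6: no out-edges | ready=[7] | order so far=[0, 1, 4, 2, 6]
  pop 7: indeg[3]->0; indeg[5]->1 | ready=[3] | order so far=[0, 1, 4, 2, 6, 7]
  pop 3: indeg[5]->0 | ready=[5] | order so far=[0, 1, 4, 2, 6, 7, 3]
  pop 5: no out-edges | ready=[] | order so far=[0, 1, 4, 2, 6, 7, 3, 5]
  Result: [0, 1, 4, 2, 6, 7, 3, 5]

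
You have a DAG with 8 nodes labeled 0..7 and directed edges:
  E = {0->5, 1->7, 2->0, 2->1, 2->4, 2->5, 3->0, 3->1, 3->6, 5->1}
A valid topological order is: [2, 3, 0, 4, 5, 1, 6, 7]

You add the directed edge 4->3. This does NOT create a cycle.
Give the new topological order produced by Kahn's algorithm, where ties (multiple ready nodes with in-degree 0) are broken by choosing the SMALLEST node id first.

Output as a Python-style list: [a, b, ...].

Answer: [2, 4, 3, 0, 5, 1, 6, 7]

Derivation:
Old toposort: [2, 3, 0, 4, 5, 1, 6, 7]
Added edge: 4->3
Position of 4 (3) > position of 3 (1). Must reorder: 4 must now come before 3.
Run Kahn's algorithm (break ties by smallest node id):
  initial in-degrees: [2, 3, 0, 1, 1, 2, 1, 1]
  ready (indeg=0): [2]
  pop 2: indeg[0]->1; indeg[1]->2; indeg[4]->0; indeg[5]->1 | ready=[4] | order so far=[2]
  pop 4: indeg[3]->0 | ready=[3] | order so far=[2, 4]
  pop 3: indeg[0]->0; indeg[1]->1; indeg[6]->0 | ready=[0, 6] | order so far=[2, 4, 3]
  pop 0: indeg[5]->0 | ready=[5, 6] | order so far=[2, 4, 3, 0]
  pop 5: indeg[1]->0 | ready=[1, 6] | order so far=[2, 4, 3, 0, 5]
  pop 1: indeg[7]->0 | ready=[6, 7] | order so far=[2, 4, 3, 0, 5, 1]
  pop 6: no out-edges | ready=[7] | order so far=[2, 4, 3, 0, 5, 1, 6]
  pop 7: no out-edges | ready=[] | order so far=[2, 4, 3, 0, 5, 1, 6, 7]
  Result: [2, 4, 3, 0, 5, 1, 6, 7]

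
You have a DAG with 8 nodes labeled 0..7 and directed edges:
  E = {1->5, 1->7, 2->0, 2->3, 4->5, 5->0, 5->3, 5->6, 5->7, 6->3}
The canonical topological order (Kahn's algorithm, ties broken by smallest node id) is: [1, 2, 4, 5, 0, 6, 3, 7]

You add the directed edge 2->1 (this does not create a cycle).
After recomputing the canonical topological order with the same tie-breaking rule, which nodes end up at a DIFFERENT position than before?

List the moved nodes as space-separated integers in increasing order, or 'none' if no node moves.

Answer: 1 2

Derivation:
Old toposort: [1, 2, 4, 5, 0, 6, 3, 7]
Added edge 2->1
Recompute Kahn (smallest-id tiebreak):
  initial in-degrees: [2, 1, 0, 3, 0, 2, 1, 2]
  ready (indeg=0): [2, 4]
  pop 2: indeg[0]->1; indeg[1]->0; indeg[3]->2 | ready=[1, 4] | order so far=[2]
  pop 1: indeg[5]->1; indeg[7]->1 | ready=[4] | order so far=[2, 1]
  pop 4: indeg[5]->0 | ready=[5] | order so far=[2, 1, 4]
  pop 5: indeg[0]->0; indeg[3]->1; indeg[6]->0; indeg[7]->0 | ready=[0, 6, 7] | order so far=[2, 1, 4, 5]
  pop 0: no out-edges | ready=[6, 7] | order so far=[2, 1, 4, 5, 0]
  pop 6: indeg[3]->0 | ready=[3, 7] | order so far=[2, 1, 4, 5, 0, 6]
  pop 3: no out-edges | ready=[7] | order so far=[2, 1, 4, 5, 0, 6, 3]
  pop 7: no out-edges | ready=[] | order so far=[2, 1, 4, 5, 0, 6, 3, 7]
New canonical toposort: [2, 1, 4, 5, 0, 6, 3, 7]
Compare positions:
  Node 0: index 4 -> 4 (same)
  Node 1: index 0 -> 1 (moved)
  Node 2: index 1 -> 0 (moved)
  Node 3: index 6 -> 6 (same)
  Node 4: index 2 -> 2 (same)
  Node 5: index 3 -> 3 (same)
  Node 6: index 5 -> 5 (same)
  Node 7: index 7 -> 7 (same)
Nodes that changed position: 1 2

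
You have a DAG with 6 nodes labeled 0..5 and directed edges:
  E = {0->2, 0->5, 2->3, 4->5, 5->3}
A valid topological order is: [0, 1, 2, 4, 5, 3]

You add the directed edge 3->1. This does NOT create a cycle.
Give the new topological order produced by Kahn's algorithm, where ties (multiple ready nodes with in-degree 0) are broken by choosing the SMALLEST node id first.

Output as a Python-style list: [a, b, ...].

Answer: [0, 2, 4, 5, 3, 1]

Derivation:
Old toposort: [0, 1, 2, 4, 5, 3]
Added edge: 3->1
Position of 3 (5) > position of 1 (1). Must reorder: 3 must now come before 1.
Run Kahn's algorithm (break ties by smallest node id):
  initial in-degrees: [0, 1, 1, 2, 0, 2]
  ready (indeg=0): [0, 4]
  pop 0: indeg[2]->0; indeg[5]->1 | ready=[2, 4] | order so far=[0]
  pop 2: indeg[3]->1 | ready=[4] | order so far=[0, 2]
  pop 4: indeg[5]->0 | ready=[5] | order so far=[0, 2, 4]
  pop 5: indeg[3]->0 | ready=[3] | order so far=[0, 2, 4, 5]
  pop 3: indeg[1]->0 | ready=[1] | order so far=[0, 2, 4, 5, 3]
  pop 1: no out-edges | ready=[] | order so far=[0, 2, 4, 5, 3, 1]
  Result: [0, 2, 4, 5, 3, 1]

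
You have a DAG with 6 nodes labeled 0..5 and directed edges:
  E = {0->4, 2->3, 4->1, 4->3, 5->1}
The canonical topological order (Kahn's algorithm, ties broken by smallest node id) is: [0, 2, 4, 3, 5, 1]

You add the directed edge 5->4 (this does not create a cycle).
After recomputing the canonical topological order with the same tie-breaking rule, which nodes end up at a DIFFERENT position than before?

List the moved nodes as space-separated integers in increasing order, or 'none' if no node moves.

Old toposort: [0, 2, 4, 3, 5, 1]
Added edge 5->4
Recompute Kahn (smallest-id tiebreak):
  initial in-degrees: [0, 2, 0, 2, 2, 0]
  ready (indeg=0): [0, 2, 5]
  pop 0: indeg[4]->1 | ready=[2, 5] | order so far=[0]
  pop 2: indeg[3]->1 | ready=[5] | order so far=[0, 2]
  pop 5: indeg[1]->1; indeg[4]->0 | ready=[4] | order so far=[0, 2, 5]
  pop 4: indeg[1]->0; indeg[3]->0 | ready=[1, 3] | order so far=[0, 2, 5, 4]
  pop 1: no out-edges | ready=[3] | order so far=[0, 2, 5, 4, 1]
  pop 3: no out-edges | ready=[] | order so far=[0, 2, 5, 4, 1, 3]
New canonical toposort: [0, 2, 5, 4, 1, 3]
Compare positions:
  Node 0: index 0 -> 0 (same)
  Node 1: index 5 -> 4 (moved)
  Node 2: index 1 -> 1 (same)
  Node 3: index 3 -> 5 (moved)
  Node 4: index 2 -> 3 (moved)
  Node 5: index 4 -> 2 (moved)
Nodes that changed position: 1 3 4 5

Answer: 1 3 4 5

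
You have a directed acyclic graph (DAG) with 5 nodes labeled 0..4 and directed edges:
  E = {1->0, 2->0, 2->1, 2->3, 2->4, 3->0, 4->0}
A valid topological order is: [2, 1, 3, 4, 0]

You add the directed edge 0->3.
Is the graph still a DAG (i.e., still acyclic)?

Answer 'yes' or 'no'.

Given toposort: [2, 1, 3, 4, 0]
Position of 0: index 4; position of 3: index 2
New edge 0->3: backward (u after v in old order)
Backward edge: old toposort is now invalid. Check if this creates a cycle.
Does 3 already reach 0? Reachable from 3: [0, 3]. YES -> cycle!
Still a DAG? no

Answer: no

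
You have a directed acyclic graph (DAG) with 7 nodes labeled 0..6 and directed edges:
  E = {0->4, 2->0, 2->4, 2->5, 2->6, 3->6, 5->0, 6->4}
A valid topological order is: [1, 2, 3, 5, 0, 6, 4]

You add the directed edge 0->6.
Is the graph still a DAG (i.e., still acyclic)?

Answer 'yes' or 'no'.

Given toposort: [1, 2, 3, 5, 0, 6, 4]
Position of 0: index 4; position of 6: index 5
New edge 0->6: forward
Forward edge: respects the existing order. Still a DAG, same toposort still valid.
Still a DAG? yes

Answer: yes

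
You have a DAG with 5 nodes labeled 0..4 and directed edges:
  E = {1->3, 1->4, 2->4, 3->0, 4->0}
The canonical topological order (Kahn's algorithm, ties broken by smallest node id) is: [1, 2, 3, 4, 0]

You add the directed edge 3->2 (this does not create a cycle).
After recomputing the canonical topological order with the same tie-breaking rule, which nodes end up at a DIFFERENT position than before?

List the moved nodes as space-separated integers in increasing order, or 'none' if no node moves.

Answer: 2 3

Derivation:
Old toposort: [1, 2, 3, 4, 0]
Added edge 3->2
Recompute Kahn (smallest-id tiebreak):
  initial in-degrees: [2, 0, 1, 1, 2]
  ready (indeg=0): [1]
  pop 1: indeg[3]->0; indeg[4]->1 | ready=[3] | order so far=[1]
  pop 3: indeg[0]->1; indeg[2]->0 | ready=[2] | order so far=[1, 3]
  pop 2: indeg[4]->0 | ready=[4] | order so far=[1, 3, 2]
  pop 4: indeg[0]->0 | ready=[0] | order so far=[1, 3, 2, 4]
  pop 0: no out-edges | ready=[] | order so far=[1, 3, 2, 4, 0]
New canonical toposort: [1, 3, 2, 4, 0]
Compare positions:
  Node 0: index 4 -> 4 (same)
  Node 1: index 0 -> 0 (same)
  Node 2: index 1 -> 2 (moved)
  Node 3: index 2 -> 1 (moved)
  Node 4: index 3 -> 3 (same)
Nodes that changed position: 2 3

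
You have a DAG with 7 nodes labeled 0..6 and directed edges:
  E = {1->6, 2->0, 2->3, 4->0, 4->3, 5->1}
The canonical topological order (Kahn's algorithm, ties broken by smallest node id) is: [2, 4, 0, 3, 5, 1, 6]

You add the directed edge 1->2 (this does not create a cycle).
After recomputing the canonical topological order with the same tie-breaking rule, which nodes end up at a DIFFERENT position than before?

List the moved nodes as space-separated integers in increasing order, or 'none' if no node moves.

Old toposort: [2, 4, 0, 3, 5, 1, 6]
Added edge 1->2
Recompute Kahn (smallest-id tiebreak):
  initial in-degrees: [2, 1, 1, 2, 0, 0, 1]
  ready (indeg=0): [4, 5]
  pop 4: indeg[0]->1; indeg[3]->1 | ready=[5] | order so far=[4]
  pop 5: indeg[1]->0 | ready=[1] | order so far=[4, 5]
  pop 1: indeg[2]->0; indeg[6]->0 | ready=[2, 6] | order so far=[4, 5, 1]
  pop 2: indeg[0]->0; indeg[3]->0 | ready=[0, 3, 6] | order so far=[4, 5, 1, 2]
  pop 0: no out-edges | ready=[3, 6] | order so far=[4, 5, 1, 2, 0]
  pop 3: no out-edges | ready=[6] | order so far=[4, 5, 1, 2, 0, 3]
  pop 6: no out-edges | ready=[] | order so far=[4, 5, 1, 2, 0, 3, 6]
New canonical toposort: [4, 5, 1, 2, 0, 3, 6]
Compare positions:
  Node 0: index 2 -> 4 (moved)
  Node 1: index 5 -> 2 (moved)
  Node 2: index 0 -> 3 (moved)
  Node 3: index 3 -> 5 (moved)
  Node 4: index 1 -> 0 (moved)
  Node 5: index 4 -> 1 (moved)
  Node 6: index 6 -> 6 (same)
Nodes that changed position: 0 1 2 3 4 5

Answer: 0 1 2 3 4 5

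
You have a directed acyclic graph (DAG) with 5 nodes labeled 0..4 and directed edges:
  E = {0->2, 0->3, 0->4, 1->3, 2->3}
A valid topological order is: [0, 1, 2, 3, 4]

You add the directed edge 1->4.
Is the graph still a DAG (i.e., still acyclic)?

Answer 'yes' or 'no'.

Given toposort: [0, 1, 2, 3, 4]
Position of 1: index 1; position of 4: index 4
New edge 1->4: forward
Forward edge: respects the existing order. Still a DAG, same toposort still valid.
Still a DAG? yes

Answer: yes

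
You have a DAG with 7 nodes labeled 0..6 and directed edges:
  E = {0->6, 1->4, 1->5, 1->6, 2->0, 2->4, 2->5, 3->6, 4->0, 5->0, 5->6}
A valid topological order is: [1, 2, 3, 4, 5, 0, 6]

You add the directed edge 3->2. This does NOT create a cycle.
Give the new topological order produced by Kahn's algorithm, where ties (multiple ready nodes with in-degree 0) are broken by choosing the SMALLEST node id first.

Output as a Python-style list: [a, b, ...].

Old toposort: [1, 2, 3, 4, 5, 0, 6]
Added edge: 3->2
Position of 3 (2) > position of 2 (1). Must reorder: 3 must now come before 2.
Run Kahn's algorithm (break ties by smallest node id):
  initial in-degrees: [3, 0, 1, 0, 2, 2, 4]
  ready (indeg=0): [1, 3]
  pop 1: indeg[4]->1; indeg[5]->1; indeg[6]->3 | ready=[3] | order so far=[1]
  pop 3: indeg[2]->0; indeg[6]->2 | ready=[2] | order so far=[1, 3]
  pop 2: indeg[0]->2; indeg[4]->0; indeg[5]->0 | ready=[4, 5] | order so far=[1, 3, 2]
  pop 4: indeg[0]->1 | ready=[5] | order so far=[1, 3, 2, 4]
  pop 5: indeg[0]->0; indeg[6]->1 | ready=[0] | order so far=[1, 3, 2, 4, 5]
  pop 0: indeg[6]->0 | ready=[6] | order so far=[1, 3, 2, 4, 5, 0]
  pop 6: no out-edges | ready=[] | order so far=[1, 3, 2, 4, 5, 0, 6]
  Result: [1, 3, 2, 4, 5, 0, 6]

Answer: [1, 3, 2, 4, 5, 0, 6]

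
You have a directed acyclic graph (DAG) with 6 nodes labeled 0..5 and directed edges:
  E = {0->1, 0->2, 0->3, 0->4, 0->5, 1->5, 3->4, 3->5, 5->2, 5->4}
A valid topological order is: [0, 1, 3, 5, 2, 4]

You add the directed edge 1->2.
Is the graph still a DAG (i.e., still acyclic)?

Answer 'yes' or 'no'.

Answer: yes

Derivation:
Given toposort: [0, 1, 3, 5, 2, 4]
Position of 1: index 1; position of 2: index 4
New edge 1->2: forward
Forward edge: respects the existing order. Still a DAG, same toposort still valid.
Still a DAG? yes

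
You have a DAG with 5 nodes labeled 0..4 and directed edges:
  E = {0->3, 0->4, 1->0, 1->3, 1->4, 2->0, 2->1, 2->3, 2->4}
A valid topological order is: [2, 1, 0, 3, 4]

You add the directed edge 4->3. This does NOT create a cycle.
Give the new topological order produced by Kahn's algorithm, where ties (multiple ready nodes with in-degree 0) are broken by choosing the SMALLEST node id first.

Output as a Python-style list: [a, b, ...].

Answer: [2, 1, 0, 4, 3]

Derivation:
Old toposort: [2, 1, 0, 3, 4]
Added edge: 4->3
Position of 4 (4) > position of 3 (3). Must reorder: 4 must now come before 3.
Run Kahn's algorithm (break ties by smallest node id):
  initial in-degrees: [2, 1, 0, 4, 3]
  ready (indeg=0): [2]
  pop 2: indeg[0]->1; indeg[1]->0; indeg[3]->3; indeg[4]->2 | ready=[1] | order so far=[2]
  pop 1: indeg[0]->0; indeg[3]->2; indeg[4]->1 | ready=[0] | order so far=[2, 1]
  pop 0: indeg[3]->1; indeg[4]->0 | ready=[4] | order so far=[2, 1, 0]
  pop 4: indeg[3]->0 | ready=[3] | order so far=[2, 1, 0, 4]
  pop 3: no out-edges | ready=[] | order so far=[2, 1, 0, 4, 3]
  Result: [2, 1, 0, 4, 3]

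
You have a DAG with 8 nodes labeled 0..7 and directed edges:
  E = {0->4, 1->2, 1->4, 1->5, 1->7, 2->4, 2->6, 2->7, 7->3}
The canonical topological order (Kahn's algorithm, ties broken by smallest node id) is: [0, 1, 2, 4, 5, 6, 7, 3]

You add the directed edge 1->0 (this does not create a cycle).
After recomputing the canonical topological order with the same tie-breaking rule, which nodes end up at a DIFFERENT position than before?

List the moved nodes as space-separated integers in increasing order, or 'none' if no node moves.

Answer: 0 1

Derivation:
Old toposort: [0, 1, 2, 4, 5, 6, 7, 3]
Added edge 1->0
Recompute Kahn (smallest-id tiebreak):
  initial in-degrees: [1, 0, 1, 1, 3, 1, 1, 2]
  ready (indeg=0): [1]
  pop 1: indeg[0]->0; indeg[2]->0; indeg[4]->2; indeg[5]->0; indeg[7]->1 | ready=[0, 2, 5] | order so far=[1]
  pop 0: indeg[4]->1 | ready=[2, 5] | order so far=[1, 0]
  pop 2: indeg[4]->0; indeg[6]->0; indeg[7]->0 | ready=[4, 5, 6, 7] | order so far=[1, 0, 2]
  pop 4: no out-edges | ready=[5, 6, 7] | order so far=[1, 0, 2, 4]
  pop 5: no out-edges | ready=[6, 7] | order so far=[1, 0, 2, 4, 5]
  pop 6: no out-edges | ready=[7] | order so far=[1, 0, 2, 4, 5, 6]
  pop 7: indeg[3]->0 | ready=[3] | order so far=[1, 0, 2, 4, 5, 6, 7]
  pop 3: no out-edges | ready=[] | order so far=[1, 0, 2, 4, 5, 6, 7, 3]
New canonical toposort: [1, 0, 2, 4, 5, 6, 7, 3]
Compare positions:
  Node 0: index 0 -> 1 (moved)
  Node 1: index 1 -> 0 (moved)
  Node 2: index 2 -> 2 (same)
  Node 3: index 7 -> 7 (same)
  Node 4: index 3 -> 3 (same)
  Node 5: index 4 -> 4 (same)
  Node 6: index 5 -> 5 (same)
  Node 7: index 6 -> 6 (same)
Nodes that changed position: 0 1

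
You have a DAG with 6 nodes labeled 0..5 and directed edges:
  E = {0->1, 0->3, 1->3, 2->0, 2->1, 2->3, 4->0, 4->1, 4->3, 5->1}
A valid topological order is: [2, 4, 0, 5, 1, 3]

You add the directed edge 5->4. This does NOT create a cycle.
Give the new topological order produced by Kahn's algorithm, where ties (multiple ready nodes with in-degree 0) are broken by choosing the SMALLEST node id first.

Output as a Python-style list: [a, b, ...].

Answer: [2, 5, 4, 0, 1, 3]

Derivation:
Old toposort: [2, 4, 0, 5, 1, 3]
Added edge: 5->4
Position of 5 (3) > position of 4 (1). Must reorder: 5 must now come before 4.
Run Kahn's algorithm (break ties by smallest node id):
  initial in-degrees: [2, 4, 0, 4, 1, 0]
  ready (indeg=0): [2, 5]
  pop 2: indeg[0]->1; indeg[1]->3; indeg[3]->3 | ready=[5] | order so far=[2]
  pop 5: indeg[1]->2; indeg[4]->0 | ready=[4] | order so far=[2, 5]
  pop 4: indeg[0]->0; indeg[1]->1; indeg[3]->2 | ready=[0] | order so far=[2, 5, 4]
  pop 0: indeg[1]->0; indeg[3]->1 | ready=[1] | order so far=[2, 5, 4, 0]
  pop 1: indeg[3]->0 | ready=[3] | order so far=[2, 5, 4, 0, 1]
  pop 3: no out-edges | ready=[] | order so far=[2, 5, 4, 0, 1, 3]
  Result: [2, 5, 4, 0, 1, 3]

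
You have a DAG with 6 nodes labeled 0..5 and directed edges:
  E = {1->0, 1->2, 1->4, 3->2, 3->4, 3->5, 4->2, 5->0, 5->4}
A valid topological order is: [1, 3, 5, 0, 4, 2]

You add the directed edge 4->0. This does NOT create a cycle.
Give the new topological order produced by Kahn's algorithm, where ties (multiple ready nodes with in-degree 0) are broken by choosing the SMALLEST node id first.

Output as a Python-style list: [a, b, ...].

Old toposort: [1, 3, 5, 0, 4, 2]
Added edge: 4->0
Position of 4 (4) > position of 0 (3). Must reorder: 4 must now come before 0.
Run Kahn's algorithm (break ties by smallest node id):
  initial in-degrees: [3, 0, 3, 0, 3, 1]
  ready (indeg=0): [1, 3]
  pop 1: indeg[0]->2; indeg[2]->2; indeg[4]->2 | ready=[3] | order so far=[1]
  pop 3: indeg[2]->1; indeg[4]->1; indeg[5]->0 | ready=[5] | order so far=[1, 3]
  pop 5: indeg[0]->1; indeg[4]->0 | ready=[4] | order so far=[1, 3, 5]
  pop 4: indeg[0]->0; indeg[2]->0 | ready=[0, 2] | order so far=[1, 3, 5, 4]
  pop 0: no out-edges | ready=[2] | order so far=[1, 3, 5, 4, 0]
  pop 2: no out-edges | ready=[] | order so far=[1, 3, 5, 4, 0, 2]
  Result: [1, 3, 5, 4, 0, 2]

Answer: [1, 3, 5, 4, 0, 2]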